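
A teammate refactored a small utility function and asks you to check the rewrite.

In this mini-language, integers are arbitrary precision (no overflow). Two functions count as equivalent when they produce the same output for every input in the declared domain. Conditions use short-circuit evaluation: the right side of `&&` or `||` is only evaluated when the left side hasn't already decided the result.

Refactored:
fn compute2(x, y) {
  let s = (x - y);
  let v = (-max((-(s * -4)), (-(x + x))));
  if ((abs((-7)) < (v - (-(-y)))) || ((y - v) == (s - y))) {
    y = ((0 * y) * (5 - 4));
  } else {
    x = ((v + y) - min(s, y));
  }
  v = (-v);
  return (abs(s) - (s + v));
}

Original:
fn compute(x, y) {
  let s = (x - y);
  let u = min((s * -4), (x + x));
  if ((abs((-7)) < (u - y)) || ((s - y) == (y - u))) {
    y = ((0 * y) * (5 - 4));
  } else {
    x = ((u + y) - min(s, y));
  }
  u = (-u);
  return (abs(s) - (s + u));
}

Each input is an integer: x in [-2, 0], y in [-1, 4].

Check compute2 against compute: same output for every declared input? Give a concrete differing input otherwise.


Behavior is preserved: although local variable names differ, and min/max/abs usage differs, the outputs never diverge.
One worked example (x=-2, y=3) — compute: s := -5 | u := -4 | ((abs((-7)) < (u - y)) || ((s - y) == (y - u))): false | x := 4 | u := 4 | result 6; compute2: s := -5 | v := -4 | ((abs((-7)) < (v - (-(-y)))) || ((y - v) == (s - y))): false | x := 4 | v := 4 | result 6; agreement on 6.
An exhaustive pass over the 18 declared inputs shows identical outputs.
verdict: equivalent


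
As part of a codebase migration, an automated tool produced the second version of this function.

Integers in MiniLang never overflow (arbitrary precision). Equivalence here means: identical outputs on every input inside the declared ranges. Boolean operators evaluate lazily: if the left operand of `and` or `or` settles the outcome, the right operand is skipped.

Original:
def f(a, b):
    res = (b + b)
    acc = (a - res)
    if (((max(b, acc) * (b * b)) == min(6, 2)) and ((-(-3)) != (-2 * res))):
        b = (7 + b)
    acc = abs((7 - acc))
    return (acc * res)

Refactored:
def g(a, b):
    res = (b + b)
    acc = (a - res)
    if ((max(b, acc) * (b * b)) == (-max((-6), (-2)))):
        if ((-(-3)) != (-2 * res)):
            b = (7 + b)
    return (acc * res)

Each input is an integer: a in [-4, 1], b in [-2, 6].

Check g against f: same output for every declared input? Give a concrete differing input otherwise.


These are not equivalent — on a=-4, b=-2 the outputs split (-28 vs 0).
f: res = -4; acc = 0; (((max(b, acc) * (b * b)) == min(6, 2)) and ((-(-3)) != (-2 * res))) -> false; acc = 7; return -28
g: res = -4; acc = 0; ((max(b, acc) * (b * b)) == (-max((-6), (-2)))) -> false; return 0
verdict: not equivalent; witness: a=-4, b=-2


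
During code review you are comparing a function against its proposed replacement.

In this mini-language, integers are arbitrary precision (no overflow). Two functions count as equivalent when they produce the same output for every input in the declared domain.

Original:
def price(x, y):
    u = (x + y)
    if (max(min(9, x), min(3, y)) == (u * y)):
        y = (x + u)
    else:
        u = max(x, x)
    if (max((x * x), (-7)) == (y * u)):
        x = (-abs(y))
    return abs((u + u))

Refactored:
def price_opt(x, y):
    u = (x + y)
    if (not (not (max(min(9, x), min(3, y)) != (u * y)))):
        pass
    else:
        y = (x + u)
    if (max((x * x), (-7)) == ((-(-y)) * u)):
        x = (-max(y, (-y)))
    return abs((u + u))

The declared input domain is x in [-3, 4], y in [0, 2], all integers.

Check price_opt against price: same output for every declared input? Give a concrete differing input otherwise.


Run the pair on x=-3, y=1.
price: u := -2 | (max(min(9, x), min(3, y)) == (u * y)): false | u := -3 | (max((x * x), (-7)) == (y * u)): false | result 6
price_opt: u := -2 | (not (not (max(min(9, x), min(3, y)) != (u * y)))): true | (max((x * x), (-7)) == ((-(-y)) * u)): false | result 4
6 != 4, so the rewrite changes behavior.
verdict: not equivalent; witness: x=-3, y=1


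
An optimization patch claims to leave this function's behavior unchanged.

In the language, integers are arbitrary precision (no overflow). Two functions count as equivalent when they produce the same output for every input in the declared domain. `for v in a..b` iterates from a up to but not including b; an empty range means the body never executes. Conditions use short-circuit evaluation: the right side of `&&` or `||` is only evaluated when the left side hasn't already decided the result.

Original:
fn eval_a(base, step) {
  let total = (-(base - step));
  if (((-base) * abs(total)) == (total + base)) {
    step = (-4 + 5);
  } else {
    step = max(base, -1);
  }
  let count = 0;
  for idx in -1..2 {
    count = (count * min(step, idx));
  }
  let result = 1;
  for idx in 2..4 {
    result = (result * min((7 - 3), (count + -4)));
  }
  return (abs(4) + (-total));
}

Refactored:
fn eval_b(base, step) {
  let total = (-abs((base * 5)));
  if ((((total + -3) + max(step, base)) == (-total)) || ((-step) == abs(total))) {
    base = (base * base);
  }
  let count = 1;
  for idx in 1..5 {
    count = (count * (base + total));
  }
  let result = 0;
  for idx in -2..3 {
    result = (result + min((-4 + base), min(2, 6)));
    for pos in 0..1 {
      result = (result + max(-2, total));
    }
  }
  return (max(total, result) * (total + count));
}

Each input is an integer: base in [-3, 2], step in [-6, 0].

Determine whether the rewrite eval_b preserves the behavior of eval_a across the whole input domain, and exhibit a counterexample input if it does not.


Take base=-3, step=-6.
eval_a: total=-3, then (((-base) * abs(total)) == (total + base)) is false, then step=-1, then count=0, then (idx=-1), then count=0, then (idx=0), then count=0, then (idx=1), then count=0, then result=1, then (idx=2), then result=-4, then (idx=3), then result=16, then returns 7
eval_b: total=-15, then ((((total + -3) + max(step, base)) == (-total)) || ((-step) == abs(total))) is false, then count=1, then (idx=1), then count=-18, then (idx=2), then count=324, then (idx=3), then count=-5832, then (idx=4), then count=104976, then result=0, then (idx=-2), then result=-7, then (pos=0), then result=-9, then (idx=-1), then result=-16, then (pos=0), then result=-18, then (idx=0), then result=-25, then (pos=0), then result=-27, then (idx=1), then result=-34, then (pos=0), then result=-36, then (idx=2), then result=-43, then (pos=0), then result=-45, then returns -1574415
7 against -1574415: the behavior changed.
verdict: not equivalent; witness: base=-3, step=-6


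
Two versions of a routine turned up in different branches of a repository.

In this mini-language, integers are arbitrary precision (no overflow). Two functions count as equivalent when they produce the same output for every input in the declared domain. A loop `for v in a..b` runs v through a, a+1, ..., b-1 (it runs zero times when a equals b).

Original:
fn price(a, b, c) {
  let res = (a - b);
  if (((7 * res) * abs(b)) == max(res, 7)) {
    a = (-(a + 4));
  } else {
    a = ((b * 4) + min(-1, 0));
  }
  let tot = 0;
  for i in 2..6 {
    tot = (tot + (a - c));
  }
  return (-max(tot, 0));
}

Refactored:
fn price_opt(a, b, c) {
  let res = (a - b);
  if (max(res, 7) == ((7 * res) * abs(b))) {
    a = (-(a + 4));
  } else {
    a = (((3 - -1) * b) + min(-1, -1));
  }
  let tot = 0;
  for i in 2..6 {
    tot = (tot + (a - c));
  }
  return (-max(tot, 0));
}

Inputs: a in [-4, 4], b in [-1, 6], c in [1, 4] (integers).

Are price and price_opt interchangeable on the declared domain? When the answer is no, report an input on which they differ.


Equivalent. The suspicious edit (`0` became `-1`) never changes the result for any input inside the declared domain.
Every one of the 288 inputs gives matching results.
Tracing a=4, b=1, c=4: price: res = 3; (((7 * res) * abs(b)) == max(res, 7)) -> false; a = 3; tot = 0; [i=2]; tot = -1; [i=3]; tot = -2; [i=4]; tot = -3; [i=5]; tot = -4; return 0 | price_opt: res = 3; (max(res, 7) == ((7 * res) * abs(b))) -> false; a = 3; tot = 0; [i=2]; tot = -1; [i=3]; tot = -2; [i=4]; tot = -3; [i=5]; tot = -4; return 0 — matching result 0.
verdict: equivalent


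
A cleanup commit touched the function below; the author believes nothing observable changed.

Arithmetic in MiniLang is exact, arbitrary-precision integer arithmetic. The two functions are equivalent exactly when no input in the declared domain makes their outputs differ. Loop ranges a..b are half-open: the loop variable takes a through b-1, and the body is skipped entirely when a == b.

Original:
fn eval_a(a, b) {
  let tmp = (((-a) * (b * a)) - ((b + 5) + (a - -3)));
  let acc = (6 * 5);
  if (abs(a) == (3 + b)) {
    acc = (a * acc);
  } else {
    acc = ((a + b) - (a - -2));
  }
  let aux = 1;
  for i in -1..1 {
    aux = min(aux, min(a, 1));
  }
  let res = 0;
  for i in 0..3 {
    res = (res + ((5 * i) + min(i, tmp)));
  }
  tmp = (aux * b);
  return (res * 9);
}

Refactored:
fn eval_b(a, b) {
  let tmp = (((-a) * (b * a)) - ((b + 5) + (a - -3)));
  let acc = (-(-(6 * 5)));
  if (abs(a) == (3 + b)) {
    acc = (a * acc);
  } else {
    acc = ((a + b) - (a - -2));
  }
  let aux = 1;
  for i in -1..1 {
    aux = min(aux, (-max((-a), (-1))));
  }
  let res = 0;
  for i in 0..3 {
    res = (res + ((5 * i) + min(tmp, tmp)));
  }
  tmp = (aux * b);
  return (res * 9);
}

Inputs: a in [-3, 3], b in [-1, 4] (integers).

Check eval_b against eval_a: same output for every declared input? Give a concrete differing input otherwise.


The rewrite breaks on a=-3, b=-1, where the results are 162 and 270.
eval_a: tmp := 5 | acc := 30 | (abs(a) == (3 + b)): false | acc := -3 | aux := 1 | iter i=-1: | aux := -3 | iter i=0: | aux := -3 | res := 0 | iter i=0: | res := 0 | iter i=1: | res := 6 | iter i=2: | res := 18 | tmp := 3 | result 162
eval_b: tmp := 5 | acc := 30 | (abs(a) == (3 + b)): false | acc := -3 | aux := 1 | iter i=-1: | aux := -3 | iter i=0: | aux := -3 | res := 0 | iter i=0: | res := 5 | iter i=1: | res := 15 | iter i=2: | res := 30 | tmp := 3 | result 270
verdict: not equivalent; witness: a=-3, b=-1


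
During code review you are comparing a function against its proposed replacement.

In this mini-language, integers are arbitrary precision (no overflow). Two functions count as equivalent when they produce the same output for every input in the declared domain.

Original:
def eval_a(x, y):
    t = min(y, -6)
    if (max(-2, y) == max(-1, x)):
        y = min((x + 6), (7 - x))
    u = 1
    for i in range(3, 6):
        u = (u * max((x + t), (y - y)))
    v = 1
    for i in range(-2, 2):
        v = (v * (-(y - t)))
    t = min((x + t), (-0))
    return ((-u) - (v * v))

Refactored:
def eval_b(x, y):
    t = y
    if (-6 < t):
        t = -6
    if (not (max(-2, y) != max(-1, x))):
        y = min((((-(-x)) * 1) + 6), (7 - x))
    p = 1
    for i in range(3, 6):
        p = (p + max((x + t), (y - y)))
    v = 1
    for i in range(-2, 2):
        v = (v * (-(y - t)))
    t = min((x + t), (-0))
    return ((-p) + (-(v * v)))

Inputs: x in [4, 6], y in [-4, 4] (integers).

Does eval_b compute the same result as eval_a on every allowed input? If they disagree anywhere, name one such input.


Consider the input x=4, y=-4.
eval_a: t := -6 | (max(-2, y) == max(-1, x)): false | u := 1 | iter i=3: | u := 0 | iter i=4: | u := 0 | iter i=5: | u := 0 | v := 1 | iter i=-2: | v := -2 | iter i=-1: | v := 4 | iter i=0: | v := -8 | iter i=1: | v := 16 | t := -2 | result -256
eval_b: t := -4 | (-6 < t): true | t := -6 | (not (max(-2, y) != max(-1, x))): false | p := 1 | iter i=3: | p := 1 | iter i=4: | p := 1 | iter i=5: | p := 1 | v := 1 | iter i=-2: | v := -2 | iter i=-1: | v := 4 | iter i=0: | v := -8 | iter i=1: | v := 16 | t := -2 | result -257
-256 against -257: the behavior changed.
verdict: not equivalent; witness: x=4, y=-4


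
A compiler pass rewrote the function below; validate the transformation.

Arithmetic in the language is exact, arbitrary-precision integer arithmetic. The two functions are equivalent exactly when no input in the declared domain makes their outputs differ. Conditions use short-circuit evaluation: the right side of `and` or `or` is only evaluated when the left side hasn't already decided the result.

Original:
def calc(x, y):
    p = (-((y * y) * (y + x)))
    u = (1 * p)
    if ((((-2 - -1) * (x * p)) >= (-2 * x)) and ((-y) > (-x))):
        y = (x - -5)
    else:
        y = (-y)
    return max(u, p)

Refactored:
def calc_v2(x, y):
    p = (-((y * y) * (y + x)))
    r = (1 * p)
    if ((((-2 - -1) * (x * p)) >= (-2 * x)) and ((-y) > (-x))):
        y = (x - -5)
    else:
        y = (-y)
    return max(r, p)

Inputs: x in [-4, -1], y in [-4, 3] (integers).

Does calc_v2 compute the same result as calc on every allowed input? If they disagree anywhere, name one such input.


Reading the diff, among the changes: local variable names differ.
As a probe, take x=-4, y=-1: calc runs p becomes 5; next u becomes 5; next ((((-2 - -1) * (x * p)) >= (-2 * x)) and ((-y) > (-x))) evaluates to false; next y becomes 1; next final value 5; calc_v2 runs p becomes 5; next r becomes 5; next ((((-2 - -1) * (x * p)) >= (-2 * x)) and ((-y) > (-x))) evaluates to false; next y becomes 1; next final value 5; both end at 5.
Sweeping the whole domain (32 inputs) finds no disagreement.
verdict: equivalent


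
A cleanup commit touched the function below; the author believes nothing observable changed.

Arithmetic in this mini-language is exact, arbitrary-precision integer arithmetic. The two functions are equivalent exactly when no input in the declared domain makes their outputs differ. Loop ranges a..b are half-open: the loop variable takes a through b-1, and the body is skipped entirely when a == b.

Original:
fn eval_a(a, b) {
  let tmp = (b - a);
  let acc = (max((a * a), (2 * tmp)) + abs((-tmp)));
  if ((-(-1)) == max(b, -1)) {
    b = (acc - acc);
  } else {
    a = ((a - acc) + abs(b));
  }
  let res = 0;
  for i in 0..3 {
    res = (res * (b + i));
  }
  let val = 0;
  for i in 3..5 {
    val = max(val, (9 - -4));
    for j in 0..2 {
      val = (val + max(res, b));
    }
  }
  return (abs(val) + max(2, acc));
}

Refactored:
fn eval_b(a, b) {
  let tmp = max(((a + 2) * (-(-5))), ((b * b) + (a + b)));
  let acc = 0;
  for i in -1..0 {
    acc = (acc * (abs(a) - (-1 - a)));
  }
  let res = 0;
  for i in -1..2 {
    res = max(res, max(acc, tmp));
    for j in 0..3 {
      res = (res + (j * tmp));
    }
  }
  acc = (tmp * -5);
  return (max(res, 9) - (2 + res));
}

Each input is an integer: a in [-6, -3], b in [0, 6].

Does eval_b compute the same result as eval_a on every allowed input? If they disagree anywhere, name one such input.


Consider the input a=-6, b=0.
eval_a: tmp = 6; acc = 42; ((-(-1)) == max(b, -1)) -> false; a = -48; res = 0; [i=0]; res = 0; [i=1]; res = 0; [i=2]; res = 0; val = 0; [i=3]; val = 13; [j=0]; val = 13; [j=1]; val = 13; [i=4]; val = 13; [j=0]; val = 13; [j=1]; val = 13; return 55
eval_b: tmp = -6; acc = 0; [i=-1]; acc = 0; res = 0; [i=-1]; res = 0; [j=0]; res = 0; [j=1]; res = -6; [j=2]; res = -18; [i=0]; res = 0; [j=0]; res = 0; [j=1]; res = -6; [j=2]; res = -18; [i=1]; res = 0; [j=0]; res = 0; [j=1]; res = -6; [j=2]; res = -18; acc = 30; return 25
55 vs 25 — the two versions disagree here.
verdict: not equivalent; witness: a=-6, b=0


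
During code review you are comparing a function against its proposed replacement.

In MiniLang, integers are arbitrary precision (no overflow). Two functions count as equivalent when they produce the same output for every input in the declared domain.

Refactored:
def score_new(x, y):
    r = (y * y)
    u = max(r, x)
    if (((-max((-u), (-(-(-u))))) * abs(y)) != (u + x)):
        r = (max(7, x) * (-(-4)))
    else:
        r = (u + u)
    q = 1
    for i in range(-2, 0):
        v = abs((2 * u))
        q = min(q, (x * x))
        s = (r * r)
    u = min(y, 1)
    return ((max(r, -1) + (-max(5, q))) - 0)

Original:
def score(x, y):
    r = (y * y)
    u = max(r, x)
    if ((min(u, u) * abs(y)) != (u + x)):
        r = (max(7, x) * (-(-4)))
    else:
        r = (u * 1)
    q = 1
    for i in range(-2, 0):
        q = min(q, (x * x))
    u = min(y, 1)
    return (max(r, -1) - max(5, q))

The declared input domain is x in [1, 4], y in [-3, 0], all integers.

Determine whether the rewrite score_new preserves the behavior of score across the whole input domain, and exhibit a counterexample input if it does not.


Evaluate both at x=4, y=-2.
score: r := 4 | u := 4 | ((min(u, u) * abs(y)) != (u + x)): false | r := 4 | q := 1 | iter i=-2: | q := 1 | iter i=-1: | q := 1 | u := -2 | result -1
score_new: r := 4 | u := 4 | (((-max((-u), (-(-(-u))))) * abs(y)) != (u + x)): false | r := 8 | q := 1 | iter i=-2: | v := 8 | q := 1 | s := 64 | iter i=-1: | v := 8 | q := 1 | s := 64 | u := -2 | result 3
-1 and 3 differ, so these are not the same function on this domain.
verdict: not equivalent; witness: x=4, y=-2


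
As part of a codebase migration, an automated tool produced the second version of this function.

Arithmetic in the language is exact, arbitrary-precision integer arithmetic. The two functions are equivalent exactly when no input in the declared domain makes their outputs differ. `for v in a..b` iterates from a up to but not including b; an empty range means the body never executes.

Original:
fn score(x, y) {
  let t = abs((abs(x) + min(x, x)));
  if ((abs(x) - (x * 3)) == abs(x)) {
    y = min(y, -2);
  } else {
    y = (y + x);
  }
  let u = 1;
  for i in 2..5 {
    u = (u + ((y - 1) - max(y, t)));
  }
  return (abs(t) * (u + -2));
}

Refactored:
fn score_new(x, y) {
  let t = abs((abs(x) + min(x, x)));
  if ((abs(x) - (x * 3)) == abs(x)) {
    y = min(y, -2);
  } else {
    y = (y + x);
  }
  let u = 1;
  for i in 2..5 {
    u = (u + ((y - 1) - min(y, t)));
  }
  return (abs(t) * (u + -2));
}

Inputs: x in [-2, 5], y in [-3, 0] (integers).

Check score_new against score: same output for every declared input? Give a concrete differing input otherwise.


These are not equivalent — on x=1, y=-3 the outputs split (-32 vs -8).
score: t becomes 2; next ((abs(x) - (x * 3)) == abs(x)) evaluates to false; next y becomes -2; next u becomes 1; next at i=2:; next u becomes -4; next at i=3:; next u becomes -9; next at i=4:; next u becomes -14; next final value -32
score_new: t becomes 2; next ((abs(x) - (x * 3)) == abs(x)) evaluates to false; next y becomes -2; next u becomes 1; next at i=2:; next u becomes 0; next at i=3:; next u becomes -1; next at i=4:; next u becomes -2; next final value -8
verdict: not equivalent; witness: x=1, y=-3


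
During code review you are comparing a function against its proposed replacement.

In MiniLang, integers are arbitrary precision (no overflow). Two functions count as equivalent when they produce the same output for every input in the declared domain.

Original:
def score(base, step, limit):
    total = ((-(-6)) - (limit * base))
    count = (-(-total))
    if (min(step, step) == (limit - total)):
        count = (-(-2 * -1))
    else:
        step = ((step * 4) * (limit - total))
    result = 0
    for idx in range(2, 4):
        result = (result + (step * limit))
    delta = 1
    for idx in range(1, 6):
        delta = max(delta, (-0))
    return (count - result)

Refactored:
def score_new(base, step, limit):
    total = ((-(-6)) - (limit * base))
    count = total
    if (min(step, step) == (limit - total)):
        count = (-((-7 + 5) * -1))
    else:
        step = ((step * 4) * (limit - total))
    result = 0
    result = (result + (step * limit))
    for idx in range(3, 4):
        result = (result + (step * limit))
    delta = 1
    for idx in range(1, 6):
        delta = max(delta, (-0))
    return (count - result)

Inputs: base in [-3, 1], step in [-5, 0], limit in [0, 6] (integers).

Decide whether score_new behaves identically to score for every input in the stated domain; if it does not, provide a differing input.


The two are interchangeable: loop structure differs, and arithmetic usage differs, and constant usage differs, and statement counts differ, and every declared input agrees.
Tracing base=-1, step=-4, limit=0: score: total = 6; count = 6; (min(step, step) == (limit - total)) -> false; step = 96; result = 0; [idx=2]; result = 0; [idx=3]; result = 0; delta = 1; [idx=1]; delta = 1; [idx=2]; delta = 1; [idx=3]; delta = 1; [idx=4]; delta = 1; [idx=5]; delta = 1; return 6 | score_new: total = 6; count = 6; (min(step, step) == (limit - total)) -> false; step = 96; result = 0; result = 0; [idx=3]; result = 0; delta = 1; [idx=1]; delta = 1; [idx=2]; delta = 1; [idx=3]; delta = 1; [idx=4]; delta = 1; [idx=5]; delta = 1; return 6 — matching result 6.
Sweeping the whole domain (210 inputs) finds no disagreement.
verdict: equivalent


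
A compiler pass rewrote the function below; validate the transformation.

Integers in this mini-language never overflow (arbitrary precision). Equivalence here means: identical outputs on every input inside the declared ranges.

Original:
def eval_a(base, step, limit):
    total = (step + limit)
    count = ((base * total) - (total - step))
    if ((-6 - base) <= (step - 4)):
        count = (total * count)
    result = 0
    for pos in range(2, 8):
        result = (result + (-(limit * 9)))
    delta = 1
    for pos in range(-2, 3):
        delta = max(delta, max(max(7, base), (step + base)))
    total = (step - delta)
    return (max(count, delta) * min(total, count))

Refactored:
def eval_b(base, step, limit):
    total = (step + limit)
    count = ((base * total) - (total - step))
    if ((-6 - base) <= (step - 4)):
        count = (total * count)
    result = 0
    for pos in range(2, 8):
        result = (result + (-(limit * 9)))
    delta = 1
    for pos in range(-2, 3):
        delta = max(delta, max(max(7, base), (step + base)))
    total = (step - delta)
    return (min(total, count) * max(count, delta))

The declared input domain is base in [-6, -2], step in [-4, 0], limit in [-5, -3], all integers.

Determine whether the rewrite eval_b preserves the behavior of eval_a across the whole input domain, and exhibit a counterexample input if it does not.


Behavior is preserved: although same computation, different form, the outputs never diverge.
One worked example (base=-4, step=0, limit=-5) — eval_a: total := -5 | count := 25 | ((-6 - base) <= (step - 4)): false | result := 0 | iter pos=2: | result := 45 | iter pos=3: | result := 90 | iter pos=4: | result := 135 | iter pos=5: | result := 180 | iter pos=6: | result := 225 | iter pos=7: | result := 270 | delta := 1 | iter pos=-2: | delta := 7 | iter pos=-1: | delta := 7 | iter pos=0: | delta := 7 | iter pos=1: | delta := 7 | iter pos=2: | delta := 7 | total := -7 | result -175; eval_b: total := -5 | count := 25 | ((-6 - base) <= (step - 4)): false | result := 0 | iter pos=2: | result := 45 | iter pos=3: | result := 90 | iter pos=4: | result := 135 | iter pos=5: | result := 180 | iter pos=6: | result := 225 | iter pos=7: | result := 270 | delta := 1 | iter pos=-2: | delta := 7 | iter pos=-1: | delta := 7 | iter pos=0: | delta := 7 | iter pos=1: | delta := 7 | iter pos=2: | delta := 7 | total := -7 | result -175; agreement on -175.
An exhaustive pass over the 75 declared inputs shows identical outputs.
verdict: equivalent


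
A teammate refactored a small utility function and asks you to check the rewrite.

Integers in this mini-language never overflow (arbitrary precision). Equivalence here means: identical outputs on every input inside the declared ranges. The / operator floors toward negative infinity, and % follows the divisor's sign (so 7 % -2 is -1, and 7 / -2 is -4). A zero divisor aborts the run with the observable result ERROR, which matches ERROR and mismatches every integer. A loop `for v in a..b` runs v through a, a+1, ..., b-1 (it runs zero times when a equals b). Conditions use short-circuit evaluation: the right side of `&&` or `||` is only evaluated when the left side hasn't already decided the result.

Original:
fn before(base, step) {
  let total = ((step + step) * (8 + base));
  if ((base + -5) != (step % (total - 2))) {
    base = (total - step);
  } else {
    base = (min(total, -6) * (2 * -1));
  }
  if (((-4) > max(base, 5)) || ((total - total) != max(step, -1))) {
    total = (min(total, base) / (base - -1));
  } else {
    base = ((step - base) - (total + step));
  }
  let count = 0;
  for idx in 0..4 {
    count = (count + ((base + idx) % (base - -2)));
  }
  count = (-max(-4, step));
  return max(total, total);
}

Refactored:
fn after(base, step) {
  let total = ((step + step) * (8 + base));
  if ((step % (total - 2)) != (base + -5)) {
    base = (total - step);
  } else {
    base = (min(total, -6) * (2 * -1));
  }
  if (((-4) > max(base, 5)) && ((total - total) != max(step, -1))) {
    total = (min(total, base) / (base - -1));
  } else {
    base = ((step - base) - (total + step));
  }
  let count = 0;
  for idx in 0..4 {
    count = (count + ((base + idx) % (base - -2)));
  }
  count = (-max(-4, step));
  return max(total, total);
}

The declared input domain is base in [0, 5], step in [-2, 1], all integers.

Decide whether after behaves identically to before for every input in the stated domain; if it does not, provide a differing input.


There is a counterexample at base=0, step=-2: 1 on one side, -32 on the other.
before: total := -32 | ((base + -5) != (step % (total - 2))): true | base := -30 | (((-4) > max(base, 5)) || ((total - total) != max(step, -1))): true | total := 1 | count := 0 | iter idx=0: | count := -2 | iter idx=1: | count := -3 | iter idx=2: | count := -3 | iter idx=3: | count := -30 | count := 2 | result 1
after: total := -32 | ((step % (total - 2)) != (base + -5)): true | base := -30 | (((-4) > max(base, 5)) && ((total - total) != max(step, -1))): false | base := 62 | count := 0 | iter idx=0: | count := 62 | iter idx=1: | count := 125 | iter idx=2: | count := 125 | iter idx=3: | count := 126 | count := 2 | result -32
verdict: not equivalent; witness: base=0, step=-2


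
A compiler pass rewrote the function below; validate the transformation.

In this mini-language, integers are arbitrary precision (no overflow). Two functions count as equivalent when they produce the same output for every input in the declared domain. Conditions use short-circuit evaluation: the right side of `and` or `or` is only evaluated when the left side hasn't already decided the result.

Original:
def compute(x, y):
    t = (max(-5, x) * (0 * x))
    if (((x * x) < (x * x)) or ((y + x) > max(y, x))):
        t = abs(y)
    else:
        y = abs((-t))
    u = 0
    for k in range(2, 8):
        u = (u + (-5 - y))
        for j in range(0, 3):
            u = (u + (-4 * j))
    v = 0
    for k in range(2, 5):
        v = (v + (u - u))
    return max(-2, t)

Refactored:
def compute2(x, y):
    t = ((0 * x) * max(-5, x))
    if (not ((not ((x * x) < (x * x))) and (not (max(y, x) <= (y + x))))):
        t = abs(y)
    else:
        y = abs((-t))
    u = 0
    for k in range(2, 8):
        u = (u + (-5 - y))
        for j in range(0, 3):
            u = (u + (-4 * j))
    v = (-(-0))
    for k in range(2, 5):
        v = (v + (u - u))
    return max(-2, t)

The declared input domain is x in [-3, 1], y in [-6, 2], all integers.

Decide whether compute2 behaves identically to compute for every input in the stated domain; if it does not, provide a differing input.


On input x=0, y=1, compute returns 0 while compute2 returns 1.
verdict: not equivalent; witness: x=0, y=1


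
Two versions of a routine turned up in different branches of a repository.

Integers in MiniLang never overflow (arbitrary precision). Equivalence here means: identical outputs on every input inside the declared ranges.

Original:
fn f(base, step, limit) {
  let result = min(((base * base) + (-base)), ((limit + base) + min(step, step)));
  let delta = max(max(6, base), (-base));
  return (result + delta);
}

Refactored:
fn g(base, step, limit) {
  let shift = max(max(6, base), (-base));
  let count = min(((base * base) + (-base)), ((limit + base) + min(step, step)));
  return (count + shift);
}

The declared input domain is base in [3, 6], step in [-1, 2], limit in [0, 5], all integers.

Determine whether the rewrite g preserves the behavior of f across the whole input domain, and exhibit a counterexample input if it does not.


Comparing the listings, the differences include: local variable names differ.
Spot check at base=3, step=0, limit=3 — f: result := 6 | delta := 6 | result 12. g: shift := 6 | count := 6 | result 12. Both give 12.
An exhaustive pass over the 96 declared inputs shows identical outputs.
verdict: equivalent


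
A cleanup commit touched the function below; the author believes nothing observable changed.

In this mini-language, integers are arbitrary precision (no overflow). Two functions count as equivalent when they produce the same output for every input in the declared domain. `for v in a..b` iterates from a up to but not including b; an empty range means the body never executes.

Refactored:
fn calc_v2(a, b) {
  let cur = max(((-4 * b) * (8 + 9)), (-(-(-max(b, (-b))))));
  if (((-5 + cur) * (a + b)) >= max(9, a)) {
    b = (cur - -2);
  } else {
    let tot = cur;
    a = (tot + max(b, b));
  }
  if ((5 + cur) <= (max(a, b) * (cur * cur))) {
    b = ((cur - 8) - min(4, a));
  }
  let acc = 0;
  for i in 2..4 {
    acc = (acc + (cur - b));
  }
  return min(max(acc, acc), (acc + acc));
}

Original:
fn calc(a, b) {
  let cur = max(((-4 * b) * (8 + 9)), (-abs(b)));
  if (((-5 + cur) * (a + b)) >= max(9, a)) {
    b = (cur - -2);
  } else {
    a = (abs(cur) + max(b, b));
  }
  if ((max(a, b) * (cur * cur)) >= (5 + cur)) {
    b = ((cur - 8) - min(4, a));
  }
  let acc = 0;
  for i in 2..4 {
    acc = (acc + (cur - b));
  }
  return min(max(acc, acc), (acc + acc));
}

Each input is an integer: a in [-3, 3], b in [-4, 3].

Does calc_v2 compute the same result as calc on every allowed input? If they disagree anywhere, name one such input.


Consider the input a=-3, b=2.
calc: cur = -2; (((-5 + cur) * (a + b)) >= max(9, a)) -> false; a = 4; ((max(a, b) * (cur * cur)) >= (5 + cur)) -> true; b = -14; acc = 0; [i=2]; acc = 12; [i=3]; acc = 24; return 24
calc_v2: cur = -2; (((-5 + cur) * (a + b)) >= max(9, a)) -> false; tot = -2; a = 0; ((5 + cur) <= (max(a, b) * (cur * cur))) -> true; b = -10; acc = 0; [i=2]; acc = 8; [i=3]; acc = 16; return 16
24 vs 16 — the two versions disagree here.
verdict: not equivalent; witness: a=-3, b=2


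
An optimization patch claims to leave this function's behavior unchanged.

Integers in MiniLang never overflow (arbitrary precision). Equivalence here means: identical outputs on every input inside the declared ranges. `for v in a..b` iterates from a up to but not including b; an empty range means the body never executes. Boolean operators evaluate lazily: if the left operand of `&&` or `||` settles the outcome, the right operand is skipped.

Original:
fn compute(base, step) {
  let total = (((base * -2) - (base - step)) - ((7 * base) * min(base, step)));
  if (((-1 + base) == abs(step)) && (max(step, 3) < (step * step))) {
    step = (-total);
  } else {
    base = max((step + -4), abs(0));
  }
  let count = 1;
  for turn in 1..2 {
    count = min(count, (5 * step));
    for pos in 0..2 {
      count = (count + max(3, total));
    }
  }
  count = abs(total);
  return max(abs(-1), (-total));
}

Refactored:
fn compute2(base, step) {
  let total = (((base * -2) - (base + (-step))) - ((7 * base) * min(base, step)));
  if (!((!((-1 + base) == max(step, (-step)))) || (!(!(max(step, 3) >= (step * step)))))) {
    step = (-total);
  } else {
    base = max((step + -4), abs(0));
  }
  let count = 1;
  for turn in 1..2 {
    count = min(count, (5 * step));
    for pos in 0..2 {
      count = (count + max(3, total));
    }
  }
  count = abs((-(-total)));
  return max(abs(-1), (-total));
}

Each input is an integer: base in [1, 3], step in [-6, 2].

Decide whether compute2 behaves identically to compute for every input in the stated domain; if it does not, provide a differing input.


Reading the diff, among the changes: boolean connective usage differs, min/max/abs usage differs, arithmetic usage differs, comparison usage differs.
As a probe, take base=2, step=0: compute runs total=-6, then (((-1 + base) == abs(step)) && (max(step, 3) < (step * step))) is false, then base=0, then count=1, then (turn=1), then count=0, then (pos=0), then count=3, then (pos=1), then count=6, then count=6, then returns 6; compute2 runs total=-6, then (!((!((-1 + base) == max(step, (-step)))) || (!(!(max(step, 3) >= (step * step)))))) is false, then base=0, then count=1, then (turn=1), then count=0, then (pos=0), then count=3, then (pos=1), then count=6, then count=6, then returns 6; both end at 6.
Sweeping the whole domain (27 inputs) finds no disagreement.
verdict: equivalent


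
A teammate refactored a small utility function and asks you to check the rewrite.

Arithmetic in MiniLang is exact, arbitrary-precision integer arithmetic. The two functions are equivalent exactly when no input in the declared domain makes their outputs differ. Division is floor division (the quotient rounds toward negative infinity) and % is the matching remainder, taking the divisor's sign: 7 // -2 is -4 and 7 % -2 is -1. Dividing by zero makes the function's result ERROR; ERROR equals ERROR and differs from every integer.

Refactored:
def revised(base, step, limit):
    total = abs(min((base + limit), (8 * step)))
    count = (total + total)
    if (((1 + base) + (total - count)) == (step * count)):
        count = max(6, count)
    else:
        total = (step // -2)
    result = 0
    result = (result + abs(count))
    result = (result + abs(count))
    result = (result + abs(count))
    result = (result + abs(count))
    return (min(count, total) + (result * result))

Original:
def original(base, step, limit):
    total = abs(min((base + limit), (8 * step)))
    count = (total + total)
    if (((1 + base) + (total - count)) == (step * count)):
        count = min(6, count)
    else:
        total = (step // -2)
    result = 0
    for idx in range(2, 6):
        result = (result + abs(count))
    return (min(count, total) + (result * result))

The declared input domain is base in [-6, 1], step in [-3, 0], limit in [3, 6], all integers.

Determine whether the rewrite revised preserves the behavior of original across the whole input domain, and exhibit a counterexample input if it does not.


Take base=-1, step=0, limit=3.
original: total=0, then count=0, then (((1 + base) + (total - count)) == (step * count)) is true, then count=0, then result=0, then (idx=2), then result=0, then (idx=3), then result=0, then (idx=4), then result=0, then (idx=5), then result=0, then returns 0
revised: total=0, then count=0, then (((1 + base) + (total - count)) == (step * count)) is true, then count=6, then result=0, then result=6, then result=12, then result=18, then result=24, then returns 576
0 != 576, so the rewrite changes behavior.
verdict: not equivalent; witness: base=-1, step=0, limit=3


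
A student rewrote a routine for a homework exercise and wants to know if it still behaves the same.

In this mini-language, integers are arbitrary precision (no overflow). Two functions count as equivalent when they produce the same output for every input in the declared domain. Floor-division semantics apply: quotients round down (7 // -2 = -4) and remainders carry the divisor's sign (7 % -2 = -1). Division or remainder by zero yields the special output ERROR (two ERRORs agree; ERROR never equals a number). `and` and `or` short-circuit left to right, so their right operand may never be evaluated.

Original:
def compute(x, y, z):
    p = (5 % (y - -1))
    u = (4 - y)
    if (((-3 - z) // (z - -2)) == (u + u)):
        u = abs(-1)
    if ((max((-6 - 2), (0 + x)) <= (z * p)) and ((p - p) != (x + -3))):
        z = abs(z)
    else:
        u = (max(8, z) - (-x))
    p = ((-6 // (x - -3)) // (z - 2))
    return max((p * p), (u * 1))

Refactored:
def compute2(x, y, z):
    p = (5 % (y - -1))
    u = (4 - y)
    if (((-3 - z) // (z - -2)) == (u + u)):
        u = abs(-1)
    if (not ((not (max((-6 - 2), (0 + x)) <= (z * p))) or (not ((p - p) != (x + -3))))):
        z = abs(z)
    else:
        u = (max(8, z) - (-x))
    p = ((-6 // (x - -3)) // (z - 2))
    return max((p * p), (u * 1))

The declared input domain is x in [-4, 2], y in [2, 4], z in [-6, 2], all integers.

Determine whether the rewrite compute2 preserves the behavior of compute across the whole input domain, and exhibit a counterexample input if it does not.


Reading the diff, among the changes: boolean connective usage differs.
Spot check at x=2, y=4, z=1 — compute: p becomes 0; next u becomes 0; next (((-3 - z) // (z - -2)) == (u + u)) evaluates to false; next ((max((-6 - 2), (0 + x)) <= (z * p)) and ((p - p) != (x + -3))) evaluates to false; next u becomes 10; next p becomes 2; next final value 10. compute2: p becomes 0; next u becomes 0; next (((-3 - z) // (z - -2)) == (u + u)) evaluates to false; next (not ((not (max((-6 - 2), (0 + x)) <= (z * p))) or (not ((p - p) != (x + -3))))) evaluates to false; next u becomes 10; next p becomes 2; next final value 10. Both give 10.
Sweeping the whole domain (189 inputs) finds no disagreement.
verdict: equivalent


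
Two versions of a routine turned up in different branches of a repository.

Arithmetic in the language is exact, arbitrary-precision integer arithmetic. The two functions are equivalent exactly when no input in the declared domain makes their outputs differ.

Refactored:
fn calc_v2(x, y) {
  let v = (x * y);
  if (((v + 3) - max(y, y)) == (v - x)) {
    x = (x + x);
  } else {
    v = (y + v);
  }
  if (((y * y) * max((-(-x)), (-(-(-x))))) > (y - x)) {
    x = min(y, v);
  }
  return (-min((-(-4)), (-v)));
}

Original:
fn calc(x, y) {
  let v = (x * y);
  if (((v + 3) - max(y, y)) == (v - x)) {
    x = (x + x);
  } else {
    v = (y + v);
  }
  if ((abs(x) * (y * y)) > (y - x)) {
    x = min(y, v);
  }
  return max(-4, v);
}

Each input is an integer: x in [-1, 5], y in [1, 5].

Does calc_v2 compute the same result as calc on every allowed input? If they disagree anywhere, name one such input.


This is a faithful refactor — min/max/abs usage differs, but the computed results match everywhere.
Tracing x=1, y=5: calc: v := 5 | (((v + 3) - max(y, y)) == (v - x)): false | v := 10 | ((abs(x) * (y * y)) > (y - x)): true | x := 5 | result 10 | calc_v2: v := 5 | (((v + 3) - max(y, y)) == (v - x)): false | v := 10 | (((y * y) * max((-(-x)), (-(-(-x))))) > (y - x)): true | x := 5 | result 10 — matching result 10.
Checked all 35 inputs in the declared domain: the outputs agree on every one.
verdict: equivalent


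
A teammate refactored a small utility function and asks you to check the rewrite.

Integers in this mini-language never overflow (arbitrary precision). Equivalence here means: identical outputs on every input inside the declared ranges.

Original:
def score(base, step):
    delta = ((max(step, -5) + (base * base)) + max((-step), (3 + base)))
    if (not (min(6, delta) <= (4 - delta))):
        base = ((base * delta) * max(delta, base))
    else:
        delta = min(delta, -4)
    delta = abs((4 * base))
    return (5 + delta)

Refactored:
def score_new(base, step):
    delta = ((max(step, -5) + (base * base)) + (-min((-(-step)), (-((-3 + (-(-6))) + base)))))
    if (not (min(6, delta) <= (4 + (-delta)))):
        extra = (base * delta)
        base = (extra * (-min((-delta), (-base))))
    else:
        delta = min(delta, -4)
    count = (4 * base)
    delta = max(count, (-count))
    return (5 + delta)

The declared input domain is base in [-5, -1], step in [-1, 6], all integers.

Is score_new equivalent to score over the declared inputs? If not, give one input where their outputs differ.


This is a faithful refactor — arithmetic usage differs; statement counts differ; constant usage differs; min/max/abs usage differs; local variable names differ, but the computed results match everywhere.
As a probe, take base=-5, step=6: score runs delta := 29 | (not (min(6, delta) <= (4 - delta))): true | base := -4205 | delta := 16820 | result 16825; score_new runs delta := 29 | (not (min(6, delta) <= (4 + (-delta)))): true | extra := -145 | base := -4205 | count := -16820 | delta := 16820 | result 16825; both end at 16825.
Sweeping the whole domain (40 inputs) finds no disagreement.
verdict: equivalent
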